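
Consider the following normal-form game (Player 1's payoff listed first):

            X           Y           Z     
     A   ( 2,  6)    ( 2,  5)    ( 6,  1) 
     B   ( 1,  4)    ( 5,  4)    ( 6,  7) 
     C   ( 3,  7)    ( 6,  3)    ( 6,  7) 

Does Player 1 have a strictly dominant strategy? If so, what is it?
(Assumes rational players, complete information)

No strictly dominant strategy exists for Player 1

Work:
A strategy strictly dominates another if it gives a strictly higher payoff against every opponent action. Compare each pair of P1's strategies column-by-column:
  A vs B: [2 vs 1, 2 vs 5, 6 vs 6] → A does not strictly dominate B (column Y: 2 ≤ 5)
  A vs C: [2 vs 3, 2 vs 6, 6 vs 6] → A does not strictly dominate C (column X: 2 ≤ 3)
  B vs A: [1 vs 2, 5 vs 2, 6 vs 6] → B does not strictly dominate A (column X: 1 ≤ 2)
  B vs C: [1 vs 3, 5 vs 6, 6 vs 6] → B does not strictly dominate C (column X: 1 ≤ 3)
  C vs A: [3 vs 2, 6 vs 2, 6 vs 6] → C does not strictly dominate A (column Z: 6 ≤ 6)
  C vs B: [3 vs 1, 6 vs 5, 6 vs 6] → C does not strictly dominate B (column Z: 6 ≤ 6)
No single strategy strictly dominates all others → no strictly dominant strategy.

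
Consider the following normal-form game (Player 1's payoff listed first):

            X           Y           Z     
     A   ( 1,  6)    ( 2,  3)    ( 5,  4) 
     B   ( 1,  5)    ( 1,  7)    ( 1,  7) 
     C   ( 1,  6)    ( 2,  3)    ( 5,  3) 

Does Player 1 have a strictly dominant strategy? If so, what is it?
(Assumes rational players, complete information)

No strictly dominant strategy exists for Player 1

Work:
A strategy strictly dominates another if it gives a strictly higher payoff against every opponent action. Compare each pair of P1's strategies column-by-column:
  A vs B: [1 vs 1, 2 vs 1, 5 vs 1] → A does not strictly dominate B (column X: 1 ≤ 1)
  A vs C: [1 vs 1, 2 vs 2, 5 vs 5] → A does not strictly dominate C (column X: 1 ≤ 1)
  B vs A: [1 vs 1, 1 vs 2, 1 vs 5] → B does not strictly dominate A (column X: 1 ≤ 1)
  B vs C: [1 vs 1, 1 vs 2, 1 vs 5] → B does not strictly dominate C (column X: 1 ≤ 1)
  C vs A: [1 vs 1, 2 vs 2, 5 vs 5] → C does not strictly dominate A (column X: 1 ≤ 1)
  C vs B: [1 vs 1, 2 vs 1, 5 vs 1] → C does not strictly dominate B (column X: 1 ≤ 1)
No single strategy strictly dominates all others → no strictly dominant strategy.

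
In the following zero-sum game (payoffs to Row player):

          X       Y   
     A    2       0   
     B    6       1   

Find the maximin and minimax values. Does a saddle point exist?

Maximin = 1, Minimax = 1, Saddle: True

Work:
Row minimums: [0, 1] → maximin = 1
Column maximums: [6, 1] → minimax = 1
Saddle point exists! Game value = 1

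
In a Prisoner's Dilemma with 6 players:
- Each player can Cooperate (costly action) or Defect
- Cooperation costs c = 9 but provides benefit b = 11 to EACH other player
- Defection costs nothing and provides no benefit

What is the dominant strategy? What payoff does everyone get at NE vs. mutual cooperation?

Dominant: Defect; NE payoff = 0; Coop payoff = 46

Work:
Defect dominates (saves cost c = 9, benefit to others is external)
NE: All defect → everyone gets 0
If all cooperate: each receives (5)×11 - 9 = 46
Social dilemma: 46 > 0 but NE gives 0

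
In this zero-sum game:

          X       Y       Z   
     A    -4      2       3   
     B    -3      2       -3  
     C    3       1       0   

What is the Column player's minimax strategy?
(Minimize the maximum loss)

Column should play Y, value = 2

Work:
Column player minimizes Row's maximum payoff:
Column X: max payoff to Row = 3
Column Y: max payoff to Row = 2
Column Z: max payoff to Row = 3
Minimum is 2, achieved by column Y.
Minimax strategy: Y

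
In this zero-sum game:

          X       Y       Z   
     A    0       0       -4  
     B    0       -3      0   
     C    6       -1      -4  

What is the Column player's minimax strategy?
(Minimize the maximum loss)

Column should play Y or Z (all achieve the minimum), value = 0

Work:
Column player minimizes Row's maximum payoff:
Column X: max payoff to Row = 6
Column Y: max payoff to Row = 0
Column Z: max payoff to Row = 0
Minimum is 0, achieved by columns Y, Z (tied).
Each of Y or Z is a minimax strategy.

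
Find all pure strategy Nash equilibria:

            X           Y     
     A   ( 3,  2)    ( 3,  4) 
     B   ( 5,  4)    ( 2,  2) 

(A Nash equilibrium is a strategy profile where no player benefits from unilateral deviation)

Nash equilibrium: (A, Y), (B, X)

Work:
Best responses:
  P1 vs X: payoffs [3, 5] → best response B (payoff 5)
  P1 vs Y: payoffs [3, 2] → best response A (payoff 3)
  P2 vs A: payoffs [2, 4] → best response Y (payoff 4)
  P2 vs B: payoffs [4, 2] → best response X (payoff 4)
Mutual best responses: (A,Y), (B,X) → Nash equilibria.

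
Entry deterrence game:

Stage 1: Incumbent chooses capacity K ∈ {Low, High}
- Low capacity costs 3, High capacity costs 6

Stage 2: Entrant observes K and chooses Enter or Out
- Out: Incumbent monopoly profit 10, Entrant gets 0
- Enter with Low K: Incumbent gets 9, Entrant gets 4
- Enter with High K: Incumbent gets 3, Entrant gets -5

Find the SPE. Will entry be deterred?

SPE: (Low, Enter|Low, Out|High); Entry not deterred. Incumbent net profit = 6, Entrant gets 4

Work:
After Low K: Entrant enters (4 > 0)
After High K: Entrant stays out (-5 < 0)
Incumbent: Low → 9−3=6, High → 10−6=4
Incumbent chooses Low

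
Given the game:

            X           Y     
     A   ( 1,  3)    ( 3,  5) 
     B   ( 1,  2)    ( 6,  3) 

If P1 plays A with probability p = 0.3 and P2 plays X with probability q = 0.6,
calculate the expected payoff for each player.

E[P1] = 2.64, E[P2] = 2.82

Work:
E[P1] = p·q·π₁(A,X) + p·(1-q)·π₁(A,Y) + (1-p)·q·π₁(B,X) + (1-p)·(1-q)·π₁(B,Y)
= 0.3·0.6·1 + 0.3·0.4·3 + 0.7·0.6·1 + 0.7·0.4·6
= 2.64

E[P2] = 2.82 (similar calculation)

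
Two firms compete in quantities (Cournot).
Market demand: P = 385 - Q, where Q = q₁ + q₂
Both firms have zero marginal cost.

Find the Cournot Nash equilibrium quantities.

q₁* = q₂* = 128.33; P* = 128.33

Work:
Profit: π_i = P·q_i = (a - q_i - q_j)·q_i
FOC: ∂π_i/∂q_i = a - 2q_i - q_j = 0
Reaction function: q_i = (385 - q_j)/2
Symmetry: q* = 385/3 = 128.33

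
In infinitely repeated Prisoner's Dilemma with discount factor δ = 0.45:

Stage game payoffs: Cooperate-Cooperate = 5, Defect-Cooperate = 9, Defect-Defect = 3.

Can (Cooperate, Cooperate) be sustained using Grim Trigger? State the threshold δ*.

δ* = 0.6667; since δ = 0.45 < 0.6667, cooperation cannot be sustained

Work:
For Grim Trigger:
Cooperate forever: 5/(1-δ)
Defect then punished: 9 + 3·δ/(1-δ)
Need: 5/(1-δ) ≥ 9 + 3·δ/(1-δ)
Solving: δ ≥ (T-R)/(T-P) = (9-5)/(9-3) = 0.6667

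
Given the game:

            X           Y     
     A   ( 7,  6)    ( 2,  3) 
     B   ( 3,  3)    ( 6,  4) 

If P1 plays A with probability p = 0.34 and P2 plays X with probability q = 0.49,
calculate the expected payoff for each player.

E[P1] = 4.5028, E[P2] = 3.8364

Work:
E[P1] = p·q·π₁(A,X) + p·(1-q)·π₁(A,Y) + (1-p)·q·π₁(B,X) + (1-p)·(1-q)·π₁(B,Y)
= 0.34·0.49·7 + 0.34·0.51·2 + 0.66·0.49·3 + 0.66·0.51·6
= 4.5028

E[P2] = 3.8364 (similar calculation)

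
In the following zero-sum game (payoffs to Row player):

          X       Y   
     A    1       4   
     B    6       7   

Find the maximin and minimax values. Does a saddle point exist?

Maximin = 6, Minimax = 6, Saddle: True

Work:
Row minimums: [1, 6] → maximin = 6
Column maximums: [6, 7] → minimax = 6
Saddle point exists! Game value = 6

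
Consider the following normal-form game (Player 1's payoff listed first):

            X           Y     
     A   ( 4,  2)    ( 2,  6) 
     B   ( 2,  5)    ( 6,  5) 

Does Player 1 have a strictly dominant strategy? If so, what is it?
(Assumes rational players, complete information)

No strictly dominant strategy exists for Player 1

Work:
A strategy strictly dominates another if it gives a strictly higher payoff against every opponent action. Compare each pair of P1's strategies column-by-column:
  A vs B: [4 vs 2, 2 vs 6] → A does not strictly dominate B (column Y: 2 ≤ 6)
  B vs A: [2 vs 4, 6 vs 2] → B does not strictly dominate A (column X: 2 ≤ 4)
No single strategy strictly dominates all others → no strictly dominant strategy.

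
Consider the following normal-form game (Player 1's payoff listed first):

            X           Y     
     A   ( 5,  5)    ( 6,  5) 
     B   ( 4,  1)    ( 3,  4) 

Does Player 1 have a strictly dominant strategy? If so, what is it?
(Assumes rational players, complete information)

Yes, Player 1's strictly dominant strategy is A

Work:
A strategy strictly dominates another if it gives a strictly higher payoff against every opponent action. Compare each pair of P1's strategies column-by-column:
  A vs B: [5 vs 4, 6 vs 3] → A strictly dominates B
  B vs A: [4 vs 5, 3 vs 6] → B does not strictly dominate A (column X: 4 ≤ 5)
A strictly dominates every other strategy → strictly dominant.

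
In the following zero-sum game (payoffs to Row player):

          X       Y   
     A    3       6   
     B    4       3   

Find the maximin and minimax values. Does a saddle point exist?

Maximin = 3, Minimax = 4, Saddle: False

Work:
Row minimums: [3, 3] → maximin = 3
Column maximums: [4, 6] → minimax = 4
No saddle point (maximin ≠ minimax). Mixed strategy needed.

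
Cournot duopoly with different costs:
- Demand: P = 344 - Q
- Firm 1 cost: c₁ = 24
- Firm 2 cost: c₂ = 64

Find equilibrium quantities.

q₁* = 120.0, q₂* = 80.0

Work:
Reaction: q₁ = (344 - 24 - q₂)/2
Reaction: q₂ = (344 - 64 - q₁)/2
Solve simultaneously:
q₁* = (344 - 2×24 + 64)/3 = 120.0
q₂* = (344 - 2×64 + 24)/3 = 80.0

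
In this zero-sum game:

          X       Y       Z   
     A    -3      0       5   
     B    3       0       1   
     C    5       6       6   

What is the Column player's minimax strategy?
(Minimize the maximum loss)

Column should play X, value = 5

Work:
Column player minimizes Row's maximum payoff:
Column X: max payoff to Row = 5
Column Y: max payoff to Row = 6
Column Z: max payoff to Row = 6
Minimum is 5, achieved by column X.
Minimax strategy: X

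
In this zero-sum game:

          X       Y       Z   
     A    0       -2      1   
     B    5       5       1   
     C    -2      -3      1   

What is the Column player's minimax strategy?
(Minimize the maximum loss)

Column should play Z, value = 1

Work:
Column player minimizes Row's maximum payoff:
Column X: max payoff to Row = 5
Column Y: max payoff to Row = 5
Column Z: max payoff to Row = 1
Minimum is 1, achieved by column Z.
Minimax strategy: Z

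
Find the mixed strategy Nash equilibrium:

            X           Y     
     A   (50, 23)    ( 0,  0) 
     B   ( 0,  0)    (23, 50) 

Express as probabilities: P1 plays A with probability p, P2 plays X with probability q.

p = 0.6849, q = 0.3151

Work:
Find probabilities that make opponent indifferent:
P2 chooses q to make P1 indifferent between A and B
P1 chooses p to make P2 indifferent between X and Y
Mixed NE: P1 plays (A: 0.6849, B: 0.3151), P2 plays (X: 0.3151, Y: 0.6849)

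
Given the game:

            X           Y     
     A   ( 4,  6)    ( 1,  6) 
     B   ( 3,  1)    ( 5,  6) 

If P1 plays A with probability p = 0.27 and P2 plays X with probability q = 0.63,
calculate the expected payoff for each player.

E[P1] = 3.5105, E[P2] = 3.7005

Work:
E[P1] = p·q·π₁(A,X) + p·(1-q)·π₁(A,Y) + (1-p)·q·π₁(B,X) + (1-p)·(1-q)·π₁(B,Y)
= 0.27·0.63·4 + 0.27·0.37·1 + 0.73·0.63·3 + 0.73·0.37·5
= 3.5105

E[P2] = 3.7005 (similar calculation)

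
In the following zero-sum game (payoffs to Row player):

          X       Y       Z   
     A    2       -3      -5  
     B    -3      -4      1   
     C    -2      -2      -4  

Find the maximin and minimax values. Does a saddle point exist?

Maximin = -4, Minimax = -2, Saddle: False

Work:
Row minimums: [-5, -4, -4] → maximin = -4
Column maximums: [2, -2, 1] → minimax = -2
No saddle point (maximin ≠ minimax). Mixed strategy needed.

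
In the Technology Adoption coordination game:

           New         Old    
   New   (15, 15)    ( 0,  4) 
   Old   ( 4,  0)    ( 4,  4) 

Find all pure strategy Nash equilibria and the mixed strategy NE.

Pure NE: (New, New) and (Old, Old); Mixed NE: p = 0.2667, q = 0.2667

Work:
Check pure NE:
(New, New): (15, 15) - no unilateral deviation beneficial
(Old, Old): (4, 4) - no unilateral deviation beneficial
Mixed NE: P1 plays New with p = 0.2667, P2 plays New with q = 0.2667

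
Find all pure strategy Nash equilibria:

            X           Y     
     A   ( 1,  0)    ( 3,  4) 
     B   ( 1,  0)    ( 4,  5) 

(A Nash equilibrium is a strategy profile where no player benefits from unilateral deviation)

Nash equilibrium: (B, Y)

Work:
Best responses:
  P1 vs X: payoffs [1, 1] → best response A/B (payoff 1)
  P1 vs Y: payoffs [3, 4] → best response B (payoff 4)
  P2 vs A: payoffs [0, 4] → best response Y (payoff 4)
  P2 vs B: payoffs [0, 5] → best response Y (payoff 5)
Mutual best responses: (B,Y) → Nash equilibria.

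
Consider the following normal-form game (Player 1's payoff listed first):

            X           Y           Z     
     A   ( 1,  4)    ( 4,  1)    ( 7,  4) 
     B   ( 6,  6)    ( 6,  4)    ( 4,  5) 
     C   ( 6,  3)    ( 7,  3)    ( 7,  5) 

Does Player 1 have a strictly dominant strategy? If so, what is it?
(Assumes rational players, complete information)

No strictly dominant strategy exists for Player 1

Work:
A strategy strictly dominates another if it gives a strictly higher payoff against every opponent action. Compare each pair of P1's strategies column-by-column:
  A vs B: [1 vs 6, 4 vs 6, 7 vs 4] → A does not strictly dominate B (column X: 1 ≤ 6)
  A vs C: [1 vs 6, 4 vs 7, 7 vs 7] → A does not strictly dominate C (column X: 1 ≤ 6)
  B vs A: [6 vs 1, 6 vs 4, 4 vs 7] → B does not strictly dominate A (column Z: 4 ≤ 7)
  B vs C: [6 vs 6, 6 vs 7, 4 vs 7] → B does not strictly dominate C (column X: 6 ≤ 6)
  C vs A: [6 vs 1, 7 vs 4, 7 vs 7] → C does not strictly dominate A (column Z: 7 ≤ 7)
  C vs B: [6 vs 6, 7 vs 6, 7 vs 4] → C does not strictly dominate B (column X: 6 ≤ 6)
No single strategy strictly dominates all others → no strictly dominant strategy.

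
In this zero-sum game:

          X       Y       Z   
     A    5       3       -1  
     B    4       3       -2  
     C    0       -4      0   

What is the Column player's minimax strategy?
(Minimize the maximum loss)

Column should play Z, value = 0

Work:
Column player minimizes Row's maximum payoff:
Column X: max payoff to Row = 5
Column Y: max payoff to Row = 3
Column Z: max payoff to Row = 0
Minimum is 0, achieved by column Z.
Minimax strategy: Z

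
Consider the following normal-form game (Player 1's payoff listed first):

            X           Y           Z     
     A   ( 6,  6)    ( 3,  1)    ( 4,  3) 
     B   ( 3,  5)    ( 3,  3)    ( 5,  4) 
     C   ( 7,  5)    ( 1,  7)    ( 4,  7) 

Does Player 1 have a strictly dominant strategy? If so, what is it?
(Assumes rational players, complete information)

No strictly dominant strategy exists for Player 1

Work:
A strategy strictly dominates another if it gives a strictly higher payoff against every opponent action. Compare each pair of P1's strategies column-by-column:
  A vs B: [6 vs 3, 3 vs 3, 4 vs 5] → A does not strictly dominate B (column Y: 3 ≤ 3)
  A vs C: [6 vs 7, 3 vs 1, 4 vs 4] → A does not strictly dominate C (column X: 6 ≤ 7)
  B vs A: [3 vs 6, 3 vs 3, 5 vs 4] → B does not strictly dominate A (column X: 3 ≤ 6)
  B vs C: [3 vs 7, 3 vs 1, 5 vs 4] → B does not strictly dominate C (column X: 3 ≤ 7)
  C vs A: [7 vs 6, 1 vs 3, 4 vs 4] → C does not strictly dominate A (column Y: 1 ≤ 3)
  C vs B: [7 vs 3, 1 vs 3, 4 vs 5] → C does not strictly dominate B (column Y: 1 ≤ 3)
No single strategy strictly dominates all others → no strictly dominant strategy.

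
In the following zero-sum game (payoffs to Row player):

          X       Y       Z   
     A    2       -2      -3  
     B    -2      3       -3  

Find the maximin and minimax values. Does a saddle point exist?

Maximin = -3, Minimax = -3, Saddle: True

Work:
Row minimums: [-3, -3] → maximin = -3
Column maximums: [2, 3, -3] → minimax = -3
Saddle point exists! Game value = -3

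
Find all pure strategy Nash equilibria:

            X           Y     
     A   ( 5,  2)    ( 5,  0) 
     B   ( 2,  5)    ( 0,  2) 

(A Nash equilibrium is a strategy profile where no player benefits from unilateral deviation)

Nash equilibrium: (A, X)

Work:
Best responses:
  P1 vs X: payoffs [5, 2] → best response A (payoff 5)
  P1 vs Y: payoffs [5, 0] → best response A (payoff 5)
  P2 vs A: payoffs [2, 0] → best response X (payoff 2)
  P2 vs B: payoffs [5, 2] → best response X (payoff 5)
Mutual best responses: (A,X) → Nash equilibria.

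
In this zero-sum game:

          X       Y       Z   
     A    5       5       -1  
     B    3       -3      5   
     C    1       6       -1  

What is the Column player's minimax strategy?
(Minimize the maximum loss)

Column should play X or Z (all achieve the minimum), value = 5

Work:
Column player minimizes Row's maximum payoff:
Column X: max payoff to Row = 5
Column Y: max payoff to Row = 6
Column Z: max payoff to Row = 5
Minimum is 5, achieved by columns X, Z (tied).
Each of X or Z is a minimax strategy.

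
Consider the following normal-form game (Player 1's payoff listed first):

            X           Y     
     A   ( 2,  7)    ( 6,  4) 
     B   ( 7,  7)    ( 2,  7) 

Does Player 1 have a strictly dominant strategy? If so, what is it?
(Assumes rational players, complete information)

No strictly dominant strategy exists for Player 1

Work:
A strategy strictly dominates another if it gives a strictly higher payoff against every opponent action. Compare each pair of P1's strategies column-by-column:
  A vs B: [2 vs 7, 6 vs 2] → A does not strictly dominate B (column X: 2 ≤ 7)
  B vs A: [7 vs 2, 2 vs 6] → B does not strictly dominate A (column Y: 2 ≤ 6)
No single strategy strictly dominates all others → no strictly dominant strategy.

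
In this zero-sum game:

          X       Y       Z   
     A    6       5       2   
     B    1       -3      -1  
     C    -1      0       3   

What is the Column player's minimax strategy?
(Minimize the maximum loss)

Column should play Z, value = 3

Work:
Column player minimizes Row's maximum payoff:
Column X: max payoff to Row = 6
Column Y: max payoff to Row = 5
Column Z: max payoff to Row = 3
Minimum is 3, achieved by column Z.
Minimax strategy: Z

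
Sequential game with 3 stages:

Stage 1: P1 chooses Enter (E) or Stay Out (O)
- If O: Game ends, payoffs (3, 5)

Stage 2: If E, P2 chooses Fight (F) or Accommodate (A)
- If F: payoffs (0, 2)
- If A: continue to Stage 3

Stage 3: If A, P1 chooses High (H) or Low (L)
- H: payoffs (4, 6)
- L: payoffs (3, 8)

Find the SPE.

SPE: (E, A, H); Outcome (4, 6)

Work:
Stage 3: P1 chooses H (4 vs 3)
Stage 2: P2: F->2, A->6 (anticipating H). Choose A
Stage 1: P1: O->3, E->4 (anticipating A, H). Choose E
SPE path: E -> A -> H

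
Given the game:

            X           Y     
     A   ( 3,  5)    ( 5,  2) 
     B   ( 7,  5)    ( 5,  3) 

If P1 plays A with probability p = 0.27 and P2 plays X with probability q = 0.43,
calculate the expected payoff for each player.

E[P1] = 5.3956, E[P2] = 3.7061

Work:
E[P1] = p·q·π₁(A,X) + p·(1-q)·π₁(A,Y) + (1-p)·q·π₁(B,X) + (1-p)·(1-q)·π₁(B,Y)
= 0.27·0.43·3 + 0.27·0.57·5 + 0.73·0.43·7 + 0.73·0.57·5
= 5.3956

E[P2] = 3.7061 (similar calculation)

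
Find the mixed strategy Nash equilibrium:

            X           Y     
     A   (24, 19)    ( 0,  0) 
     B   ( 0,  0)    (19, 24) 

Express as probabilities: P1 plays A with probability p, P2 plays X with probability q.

p = 0.5581, q = 0.4419

Work:
Find probabilities that make opponent indifferent:
P2 chooses q to make P1 indifferent between A and B
P1 chooses p to make P2 indifferent between X and Y
Mixed NE: P1 plays (A: 0.5581, B: 0.4419), P2 plays (X: 0.4419, Y: 0.5581)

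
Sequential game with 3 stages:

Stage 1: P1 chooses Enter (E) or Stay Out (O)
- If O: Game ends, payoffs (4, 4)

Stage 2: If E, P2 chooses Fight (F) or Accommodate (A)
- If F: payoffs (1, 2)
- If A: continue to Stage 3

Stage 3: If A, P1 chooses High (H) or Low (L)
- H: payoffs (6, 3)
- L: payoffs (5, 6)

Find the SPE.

SPE: (E, A, H); Outcome (6, 3)

Work:
Stage 3: P1 chooses H (6 vs 5)
Stage 2: P2: F->2, A->3 (anticipating H). Choose A
Stage 1: P1: O->4, E->6 (anticipating A, H). Choose E
SPE path: E -> A -> H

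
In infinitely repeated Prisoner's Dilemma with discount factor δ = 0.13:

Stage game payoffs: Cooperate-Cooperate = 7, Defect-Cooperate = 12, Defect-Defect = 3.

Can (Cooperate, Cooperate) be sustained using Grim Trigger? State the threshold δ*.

δ* = 0.5556; since δ = 0.13 < 0.5556, cooperation cannot be sustained

Work:
For Grim Trigger:
Cooperate forever: 7/(1-δ)
Defect then punished: 12 + 3·δ/(1-δ)
Need: 7/(1-δ) ≥ 12 + 3·δ/(1-δ)
Solving: δ ≥ (T-R)/(T-P) = (12-7)/(12-3) = 0.5556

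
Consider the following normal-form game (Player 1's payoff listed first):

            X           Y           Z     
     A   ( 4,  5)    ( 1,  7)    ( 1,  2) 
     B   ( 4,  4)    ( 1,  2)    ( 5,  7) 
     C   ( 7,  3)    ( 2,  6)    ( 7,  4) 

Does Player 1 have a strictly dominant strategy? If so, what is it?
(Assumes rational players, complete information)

Yes, Player 1's strictly dominant strategy is C

Work:
A strategy strictly dominates another if it gives a strictly higher payoff against every opponent action. Compare each pair of P1's strategies column-by-column:
  A vs B: [4 vs 4, 1 vs 1, 1 vs 5] → A does not strictly dominate B (column X: 4 ≤ 4)
  A vs C: [4 vs 7, 1 vs 2, 1 vs 7] → A does not strictly dominate C (column X: 4 ≤ 7)
  B vs A: [4 vs 4, 1 vs 1, 5 vs 1] → B does not strictly dominate A (column X: 4 ≤ 4)
  B vs C: [4 vs 7, 1 vs 2, 5 vs 7] → B does not strictly dominate C (column X: 4 ≤ 7)
  C vs A: [7 vs 4, 2 vs 1, 7 vs 1] → C strictly dominates A
  C vs B: [7 vs 4, 2 vs 1, 7 vs 5] → C strictly dominates B
C strictly dominates every other strategy → strictly dominant.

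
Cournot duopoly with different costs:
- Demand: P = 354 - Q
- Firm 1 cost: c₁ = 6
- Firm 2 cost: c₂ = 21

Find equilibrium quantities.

q₁* = 121.0, q₂* = 106.0

Work:
Reaction: q₁ = (354 - 6 - q₂)/2
Reaction: q₂ = (354 - 21 - q₁)/2
Solve simultaneously:
q₁* = (354 - 2×6 + 21)/3 = 121.0
q₂* = (354 - 2×21 + 6)/3 = 106.0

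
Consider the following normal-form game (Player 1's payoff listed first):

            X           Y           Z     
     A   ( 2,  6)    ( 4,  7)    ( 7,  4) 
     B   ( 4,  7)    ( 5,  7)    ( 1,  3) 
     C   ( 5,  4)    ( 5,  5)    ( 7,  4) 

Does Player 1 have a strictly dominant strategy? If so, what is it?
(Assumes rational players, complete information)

No strictly dominant strategy exists for Player 1

Work:
A strategy strictly dominates another if it gives a strictly higher payoff against every opponent action. Compare each pair of P1's strategies column-by-column:
  A vs B: [2 vs 4, 4 vs 5, 7 vs 1] → A does not strictly dominate B (column X: 2 ≤ 4)
  A vs C: [2 vs 5, 4 vs 5, 7 vs 7] → A does not strictly dominate C (column X: 2 ≤ 5)
  B vs A: [4 vs 2, 5 vs 4, 1 vs 7] → B does not strictly dominate A (column Z: 1 ≤ 7)
  B vs C: [4 vs 5, 5 vs 5, 1 vs 7] → B does not strictly dominate C (column X: 4 ≤ 5)
  C vs A: [5 vs 2, 5 vs 4, 7 vs 7] → C does not strictly dominate A (column Z: 7 ≤ 7)
  C vs B: [5 vs 4, 5 vs 5, 7 vs 1] → C does not strictly dominate B (column Y: 5 ≤ 5)
No single strategy strictly dominates all others → no strictly dominant strategy.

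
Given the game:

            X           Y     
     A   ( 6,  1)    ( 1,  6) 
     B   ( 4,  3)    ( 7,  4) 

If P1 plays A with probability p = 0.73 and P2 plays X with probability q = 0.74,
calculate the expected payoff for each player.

E[P1] = 4.7216, E[P2] = 2.5592

Work:
E[P1] = p·q·π₁(A,X) + p·(1-q)·π₁(A,Y) + (1-p)·q·π₁(B,X) + (1-p)·(1-q)·π₁(B,Y)
= 0.73·0.74·6 + 0.73·0.26·1 + 0.27·0.74·4 + 0.27·0.26·7
= 4.7216

E[P2] = 2.5592 (similar calculation)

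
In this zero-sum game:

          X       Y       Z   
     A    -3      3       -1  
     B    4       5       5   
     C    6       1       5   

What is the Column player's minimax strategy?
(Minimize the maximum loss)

Column should play Y or Z (all achieve the minimum), value = 5

Work:
Column player minimizes Row's maximum payoff:
Column X: max payoff to Row = 6
Column Y: max payoff to Row = 5
Column Z: max payoff to Row = 5
Minimum is 5, achieved by columns Y, Z (tied).
Each of Y or Z is a minimax strategy.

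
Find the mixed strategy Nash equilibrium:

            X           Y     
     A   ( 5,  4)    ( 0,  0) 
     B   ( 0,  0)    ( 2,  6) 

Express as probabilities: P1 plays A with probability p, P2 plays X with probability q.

p = 0.6, q = 0.2857

Work:
Find probabilities that make opponent indifferent:
P2 chooses q to make P1 indifferent between A and B
P1 chooses p to make P2 indifferent between X and Y
Mixed NE: P1 plays (A: 0.6, B: 0.4), P2 plays (X: 0.2857, Y: 0.7143)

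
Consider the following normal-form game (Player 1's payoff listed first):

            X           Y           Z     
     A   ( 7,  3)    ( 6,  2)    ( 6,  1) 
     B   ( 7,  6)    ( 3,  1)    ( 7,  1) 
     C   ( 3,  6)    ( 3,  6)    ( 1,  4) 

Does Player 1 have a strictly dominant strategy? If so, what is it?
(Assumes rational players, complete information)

No strictly dominant strategy exists for Player 1

Work:
A strategy strictly dominates another if it gives a strictly higher payoff against every opponent action. Compare each pair of P1's strategies column-by-column:
  A vs B: [7 vs 7, 6 vs 3, 6 vs 7] → A does not strictly dominate B (column X: 7 ≤ 7)
  A vs C: [7 vs 3, 6 vs 3, 6 vs 1] → A strictly dominates C
  B vs A: [7 vs 7, 3 vs 6, 7 vs 6] → B does not strictly dominate A (column X: 7 ≤ 7)
  B vs C: [7 vs 3, 3 vs 3, 7 vs 1] → B does not strictly dominate C (column Y: 3 ≤ 3)
  C vs A: [3 vs 7, 3 vs 6, 1 vs 6] → C does not strictly dominate A (column X: 3 ≤ 7)
  C vs B: [3 vs 7, 3 vs 3, 1 vs 7] → C does not strictly dominate B (column X: 3 ≤ 7)
No single strategy strictly dominates all others → no strictly dominant strategy.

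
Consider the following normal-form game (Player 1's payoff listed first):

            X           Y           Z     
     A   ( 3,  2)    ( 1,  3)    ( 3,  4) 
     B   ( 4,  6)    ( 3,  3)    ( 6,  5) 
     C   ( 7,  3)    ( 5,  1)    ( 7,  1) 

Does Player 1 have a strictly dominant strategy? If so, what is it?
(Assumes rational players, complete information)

Yes, Player 1's strictly dominant strategy is C

Work:
A strategy strictly dominates another if it gives a strictly higher payoff against every opponent action. Compare each pair of P1's strategies column-by-column:
  A vs B: [3 vs 4, 1 vs 3, 3 vs 6] → A does not strictly dominate B (column X: 3 ≤ 4)
  A vs C: [3 vs 7, 1 vs 5, 3 vs 7] → A does not strictly dominate C (column X: 3 ≤ 7)
  B vs A: [4 vs 3, 3 vs 1, 6 vs 3] → B strictly dominates A
  B vs C: [4 vs 7, 3 vs 5, 6 vs 7] → B does not strictly dominate C (column X: 4 ≤ 7)
  C vs A: [7 vs 3, 5 vs 1, 7 vs 3] → C strictly dominates A
  C vs B: [7 vs 4, 5 vs 3, 7 vs 6] → C strictly dominates B
C strictly dominates every other strategy → strictly dominant.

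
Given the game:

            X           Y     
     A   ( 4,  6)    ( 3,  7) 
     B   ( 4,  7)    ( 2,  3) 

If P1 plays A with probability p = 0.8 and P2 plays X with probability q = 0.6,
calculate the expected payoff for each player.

E[P1] = 3.52, E[P2] = 6.2

Work:
E[P1] = p·q·π₁(A,X) + p·(1-q)·π₁(A,Y) + (1-p)·q·π₁(B,X) + (1-p)·(1-q)·π₁(B,Y)
= 0.8·0.6·4 + 0.8·0.4·3 + 0.2·0.6·4 + 0.2·0.4·2
= 3.52

E[P2] = 6.2 (similar calculation)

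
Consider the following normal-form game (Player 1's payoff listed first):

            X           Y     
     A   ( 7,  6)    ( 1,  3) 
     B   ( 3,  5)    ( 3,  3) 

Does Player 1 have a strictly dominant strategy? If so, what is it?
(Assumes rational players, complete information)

No strictly dominant strategy exists for Player 1

Work:
A strategy strictly dominates another if it gives a strictly higher payoff against every opponent action. Compare each pair of P1's strategies column-by-column:
  A vs B: [7 vs 3, 1 vs 3] → A does not strictly dominate B (column Y: 1 ≤ 3)
  B vs A: [3 vs 7, 3 vs 1] → B does not strictly dominate A (column X: 3 ≤ 7)
No single strategy strictly dominates all others → no strictly dominant strategy.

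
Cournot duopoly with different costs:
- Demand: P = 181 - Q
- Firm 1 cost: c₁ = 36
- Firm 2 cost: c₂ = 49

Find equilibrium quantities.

q₁* = 52.67, q₂* = 39.67

Work:
Reaction: q₁ = (181 - 36 - q₂)/2
Reaction: q₂ = (181 - 49 - q₁)/2
Solve simultaneously:
q₁* = (181 - 2×36 + 49)/3 = 52.67
q₂* = (181 - 2×49 + 36)/3 = 39.67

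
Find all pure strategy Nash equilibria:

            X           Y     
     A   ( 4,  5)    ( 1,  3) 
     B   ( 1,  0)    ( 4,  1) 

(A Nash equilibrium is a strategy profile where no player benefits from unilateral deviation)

Nash equilibrium: (A, X), (B, Y)

Work:
Best responses:
  P1 vs X: payoffs [4, 1] → best response A (payoff 4)
  P1 vs Y: payoffs [1, 4] → best response B (payoff 4)
  P2 vs A: payoffs [5, 3] → best response X (payoff 5)
  P2 vs B: payoffs [0, 1] → best response Y (payoff 1)
Mutual best responses: (A,X), (B,Y) → Nash equilibria.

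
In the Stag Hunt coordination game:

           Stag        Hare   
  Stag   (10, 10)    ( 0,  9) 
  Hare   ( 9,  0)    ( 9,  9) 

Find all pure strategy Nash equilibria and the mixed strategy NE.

Pure NE: (Stag, Stag) and (Hare, Hare); Mixed NE: p = 0.9, q = 0.9

Work:
Check pure NE:
(Stag, Stag): (10, 10) - no unilateral deviation beneficial
(Hare, Hare): (9, 9) - no unilateral deviation beneficial
Mixed NE: P1 plays Stag with p = 0.9, P2 plays Stag with q = 0.9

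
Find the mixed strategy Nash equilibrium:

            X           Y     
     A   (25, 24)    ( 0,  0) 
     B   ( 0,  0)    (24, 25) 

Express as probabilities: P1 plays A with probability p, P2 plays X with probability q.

p = 0.5102, q = 0.4898

Work:
Find probabilities that make opponent indifferent:
P2 chooses q to make P1 indifferent between A and B
P1 chooses p to make P2 indifferent between X and Y
Mixed NE: P1 plays (A: 0.5102, B: 0.4898), P2 plays (X: 0.4898, Y: 0.5102)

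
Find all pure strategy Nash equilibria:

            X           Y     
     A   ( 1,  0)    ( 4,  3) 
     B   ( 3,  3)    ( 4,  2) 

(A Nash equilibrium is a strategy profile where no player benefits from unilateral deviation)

Nash equilibrium: (A, Y), (B, X)

Work:
Best responses:
  P1 vs X: payoffs [1, 3] → best response B (payoff 3)
  P1 vs Y: payoffs [4, 4] → best response A/B (payoff 4)
  P2 vs A: payoffs [0, 3] → best response Y (payoff 3)
  P2 vs B: payoffs [3, 2] → best response X (payoff 3)
Mutual best responses: (A,Y), (B,X) → Nash equilibria.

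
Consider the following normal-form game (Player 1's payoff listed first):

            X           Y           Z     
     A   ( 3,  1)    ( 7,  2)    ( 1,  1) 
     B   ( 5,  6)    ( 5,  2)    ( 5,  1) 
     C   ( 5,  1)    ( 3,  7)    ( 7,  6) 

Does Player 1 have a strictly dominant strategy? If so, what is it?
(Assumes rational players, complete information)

No strictly dominant strategy exists for Player 1

Work:
A strategy strictly dominates another if it gives a strictly higher payoff against every opponent action. Compare each pair of P1's strategies column-by-column:
  A vs B: [3 vs 5, 7 vs 5, 1 vs 5] → A does not strictly dominate B (column X: 3 ≤ 5)
  A vs C: [3 vs 5, 7 vs 3, 1 vs 7] → A does not strictly dominate C (column X: 3 ≤ 5)
  B vs A: [5 vs 3, 5 vs 7, 5 vs 1] → B does not strictly dominate A (column Y: 5 ≤ 7)
  B vs C: [5 vs 5, 5 vs 3, 5 vs 7] → B does not strictly dominate C (column X: 5 ≤ 5)
  C vs A: [5 vs 3, 3 vs 7, 7 vs 1] → C does not strictly dominate A (column Y: 3 ≤ 7)
  C vs B: [5 vs 5, 3 vs 5, 7 vs 5] → C does not strictly dominate B (column X: 5 ≤ 5)
No single strategy strictly dominates all others → no strictly dominant strategy.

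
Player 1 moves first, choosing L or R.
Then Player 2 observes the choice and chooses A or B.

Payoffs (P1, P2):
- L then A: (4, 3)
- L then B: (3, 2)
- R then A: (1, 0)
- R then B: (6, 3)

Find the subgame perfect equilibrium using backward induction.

P1 plays R, P2 plays A after L and B after R; Payoff (6, 3)

Work:
Backward induction:
After L: P2 chooses A → P1 gets 4
After R: P2 chooses B → P1 gets 6
P1 chooses R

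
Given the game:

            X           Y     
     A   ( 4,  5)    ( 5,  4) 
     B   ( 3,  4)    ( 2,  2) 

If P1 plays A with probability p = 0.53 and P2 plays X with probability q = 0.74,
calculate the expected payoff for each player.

E[P1] = 3.5456, E[P2] = 4.1478

Work:
E[P1] = p·q·π₁(A,X) + p·(1-q)·π₁(A,Y) + (1-p)·q·π₁(B,X) + (1-p)·(1-q)·π₁(B,Y)
= 0.53·0.74·4 + 0.53·0.26·5 + 0.47·0.74·3 + 0.47·0.26·2
= 3.5456

E[P2] = 4.1478 (similar calculation)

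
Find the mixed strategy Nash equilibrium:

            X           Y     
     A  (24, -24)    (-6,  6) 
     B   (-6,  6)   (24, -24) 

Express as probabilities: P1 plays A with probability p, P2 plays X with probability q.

p = 0.5, q = 0.5

Work:
Find probabilities that make opponent indifferent:
P2 chooses q to make P1 indifferent between A and B
P1 chooses p to make P2 indifferent between X and Y
Mixed NE: P1 plays (A: 0.5, B: 0.5), P2 plays (X: 0.5, Y: 0.5)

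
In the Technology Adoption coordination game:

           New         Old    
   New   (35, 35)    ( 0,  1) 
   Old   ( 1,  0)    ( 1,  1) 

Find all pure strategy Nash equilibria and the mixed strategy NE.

Pure NE: (New, New) and (Old, Old); Mixed NE: p = 0.0286, q = 0.0286

Work:
Check pure NE:
(New, New): (35, 35) - no unilateral deviation beneficial
(Old, Old): (1, 1) - no unilateral deviation beneficial
Mixed NE: P1 plays New with p = 0.0286, P2 plays New with q = 0.0286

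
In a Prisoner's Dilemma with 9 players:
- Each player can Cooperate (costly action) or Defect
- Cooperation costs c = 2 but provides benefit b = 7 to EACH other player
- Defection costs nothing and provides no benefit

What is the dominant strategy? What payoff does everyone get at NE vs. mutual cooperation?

Dominant: Defect; NE payoff = 0; Coop payoff = 54

Work:
Defect dominates (saves cost c = 2, benefit to others is external)
NE: All defect → everyone gets 0
If all cooperate: each receives (8)×7 - 2 = 54
Social dilemma: 54 > 0 but NE gives 0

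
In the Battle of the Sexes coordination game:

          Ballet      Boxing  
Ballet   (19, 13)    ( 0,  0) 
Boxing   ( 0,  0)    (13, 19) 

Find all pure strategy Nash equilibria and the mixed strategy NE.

Pure NE: (Ballet, Ballet) and (Boxing, Boxing); Mixed NE: p = 0.5938, q = 0.4062

Work:
Check pure NE:
(Ballet, Ballet): (19, 13) - no unilateral deviation beneficial
(Boxing, Boxing): (13, 19) - no unilateral deviation beneficial
Mixed NE: P1 plays Ballet with p = 0.5938, P2 plays Ballet with q = 0.4062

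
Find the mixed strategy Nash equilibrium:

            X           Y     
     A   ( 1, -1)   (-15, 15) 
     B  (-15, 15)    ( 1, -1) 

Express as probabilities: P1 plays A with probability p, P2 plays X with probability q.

p = 0.5, q = 0.5

Work:
Find probabilities that make opponent indifferent:
P2 chooses q to make P1 indifferent between A and B
P1 chooses p to make P2 indifferent between X and Y
Mixed NE: P1 plays (A: 0.5, B: 0.5), P2 plays (X: 0.5, Y: 0.5)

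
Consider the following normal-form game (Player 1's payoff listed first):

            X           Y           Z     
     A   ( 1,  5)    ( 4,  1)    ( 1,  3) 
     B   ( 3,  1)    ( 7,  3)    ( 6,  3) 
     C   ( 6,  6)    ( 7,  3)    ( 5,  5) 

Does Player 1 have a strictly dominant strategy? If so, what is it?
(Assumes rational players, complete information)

No strictly dominant strategy exists for Player 1

Work:
A strategy strictly dominates another if it gives a strictly higher payoff against every opponent action. Compare each pair of P1's strategies column-by-column:
  A vs B: [1 vs 3, 4 vs 7, 1 vs 6] → A does not strictly dominate B (column X: 1 ≤ 3)
  A vs C: [1 vs 6, 4 vs 7, 1 vs 5] → A does not strictly dominate C (column X: 1 ≤ 6)
  B vs A: [3 vs 1, 7 vs 4, 6 vs 1] → B strictly dominates A
  B vs C: [3 vs 6, 7 vs 7, 6 vs 5] → B does not strictly dominate C (column X: 3 ≤ 6)
  C vs A: [6 vs 1, 7 vs 4, 5 vs 1] → C strictly dominates A
  C vs B: [6 vs 3, 7 vs 7, 5 vs 6] → C does not strictly dominate B (column Y: 7 ≤ 7)
No single strategy strictly dominates all others → no strictly dominant strategy.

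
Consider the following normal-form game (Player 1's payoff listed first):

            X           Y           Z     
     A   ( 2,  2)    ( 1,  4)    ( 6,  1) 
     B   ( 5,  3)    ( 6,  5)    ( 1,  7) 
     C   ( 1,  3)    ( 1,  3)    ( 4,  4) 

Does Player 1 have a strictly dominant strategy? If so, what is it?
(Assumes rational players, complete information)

No strictly dominant strategy exists for Player 1

Work:
A strategy strictly dominates another if it gives a strictly higher payoff against every opponent action. Compare each pair of P1's strategies column-by-column:
  A vs B: [2 vs 5, 1 vs 6, 6 vs 1] → A does not strictly dominate B (column X: 2 ≤ 5)
  A vs C: [2 vs 1, 1 vs 1, 6 vs 4] → A does not strictly dominate C (column Y: 1 ≤ 1)
  B vs A: [5 vs 2, 6 vs 1, 1 vs 6] → B does not strictly dominate A (column Z: 1 ≤ 6)
  B vs C: [5 vs 1, 6 vs 1, 1 vs 4] → B does not strictly dominate C (column Z: 1 ≤ 4)
  C vs A: [1 vs 2, 1 vs 1, 4 vs 6] → C does not strictly dominate A (column X: 1 ≤ 2)
  C vs B: [1 vs 5, 1 vs 6, 4 vs 1] → C does not strictly dominate B (column X: 1 ≤ 5)
No single strategy strictly dominates all others → no strictly dominant strategy.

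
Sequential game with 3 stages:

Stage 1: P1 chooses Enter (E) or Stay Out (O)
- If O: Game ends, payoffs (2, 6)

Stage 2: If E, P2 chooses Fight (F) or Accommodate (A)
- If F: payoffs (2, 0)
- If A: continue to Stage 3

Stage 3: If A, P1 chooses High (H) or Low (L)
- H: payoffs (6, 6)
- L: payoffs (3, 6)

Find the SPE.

SPE: (E, A, H); Outcome (6, 6)

Work:
Stage 3: P1 chooses H (6 vs 3)
Stage 2: P2: F->0, A->6 (anticipating H). Choose A
Stage 1: P1: O->2, E->6 (anticipating A, H). Choose E
SPE path: E -> A -> H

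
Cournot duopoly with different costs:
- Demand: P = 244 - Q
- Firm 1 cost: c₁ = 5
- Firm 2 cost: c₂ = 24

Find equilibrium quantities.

q₁* = 86.0, q₂* = 67.0

Work:
Reaction: q₁ = (244 - 5 - q₂)/2
Reaction: q₂ = (244 - 24 - q₁)/2
Solve simultaneously:
q₁* = (244 - 2×5 + 24)/3 = 86.0
q₂* = (244 - 2×24 + 5)/3 = 67.0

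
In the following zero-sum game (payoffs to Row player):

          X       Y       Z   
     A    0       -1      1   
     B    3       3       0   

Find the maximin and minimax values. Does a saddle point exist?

Maximin = 0, Minimax = 1, Saddle: False

Work:
Row minimums: [-1, 0] → maximin = 0
Column maximums: [3, 3, 1] → minimax = 1
No saddle point (maximin ≠ minimax). Mixed strategy needed.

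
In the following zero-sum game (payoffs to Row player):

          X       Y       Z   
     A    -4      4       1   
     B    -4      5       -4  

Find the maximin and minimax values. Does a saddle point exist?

Maximin = -4, Minimax = -4, Saddle: True

Work:
Row minimums: [-4, -4] → maximin = -4
Column maximums: [-4, 5, 1] → minimax = -4
Saddle point exists! Game value = -4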